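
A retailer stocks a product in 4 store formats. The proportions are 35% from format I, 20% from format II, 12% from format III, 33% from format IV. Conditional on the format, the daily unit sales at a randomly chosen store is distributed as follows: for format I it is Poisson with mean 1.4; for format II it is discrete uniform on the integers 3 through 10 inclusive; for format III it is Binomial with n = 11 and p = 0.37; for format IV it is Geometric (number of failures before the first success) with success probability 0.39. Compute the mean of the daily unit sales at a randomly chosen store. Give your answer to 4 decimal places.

2.7946

Component means — I: 1.4; II: 6.5; III: 4.07; IV: 1.5641.
E[X] = 0.35·1.4 + 0.2·6.5 + 0.12·4.07 + 0.33·1.5641 = 2.79455.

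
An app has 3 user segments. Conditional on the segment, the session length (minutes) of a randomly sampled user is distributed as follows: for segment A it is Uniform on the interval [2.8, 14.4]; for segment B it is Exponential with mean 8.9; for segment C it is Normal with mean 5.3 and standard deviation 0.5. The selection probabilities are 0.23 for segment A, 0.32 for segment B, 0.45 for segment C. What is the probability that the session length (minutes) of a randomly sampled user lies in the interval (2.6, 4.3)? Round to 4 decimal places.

Conditional on each segment, P(2.6 < X < 4.3): A: 0.12931; B: 0.129828; C: 0.0227501.
By total probability, P(2.6 < X < 4.3) = 0.23·0.12931 + 0.32·0.129828 + 0.45·0.0227501 = 0.0815239.

0.0815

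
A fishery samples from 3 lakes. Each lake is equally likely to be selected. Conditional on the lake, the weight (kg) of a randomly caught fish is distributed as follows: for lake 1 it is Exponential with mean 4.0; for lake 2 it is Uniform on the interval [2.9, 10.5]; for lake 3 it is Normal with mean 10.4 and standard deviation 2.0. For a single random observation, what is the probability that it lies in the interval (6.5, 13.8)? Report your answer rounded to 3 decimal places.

0.540

Conditional on each lake, P(6.5 < X < 13.8): 1: 0.165166; 2: 0.526316; 3: 0.929846.
By total probability, P(6.5 < X < 13.8) = 0.333333·0.165166 + 0.333333·0.526316 + 0.333333·0.929846 = 0.540443.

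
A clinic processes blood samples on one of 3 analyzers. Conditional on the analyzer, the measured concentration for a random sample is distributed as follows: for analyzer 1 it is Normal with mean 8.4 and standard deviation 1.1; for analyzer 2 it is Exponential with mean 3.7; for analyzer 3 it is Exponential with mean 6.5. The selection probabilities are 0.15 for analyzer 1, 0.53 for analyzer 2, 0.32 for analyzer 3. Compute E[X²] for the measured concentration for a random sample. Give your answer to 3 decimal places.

52.317

For each component E[X²] = Var + (mean)², giving 1: 71.77; 2: 27.38; 3: 84.5.
Overall E[X²] = 0.15·71.77 + 0.53·27.38 + 0.32·84.5 = 52.3169.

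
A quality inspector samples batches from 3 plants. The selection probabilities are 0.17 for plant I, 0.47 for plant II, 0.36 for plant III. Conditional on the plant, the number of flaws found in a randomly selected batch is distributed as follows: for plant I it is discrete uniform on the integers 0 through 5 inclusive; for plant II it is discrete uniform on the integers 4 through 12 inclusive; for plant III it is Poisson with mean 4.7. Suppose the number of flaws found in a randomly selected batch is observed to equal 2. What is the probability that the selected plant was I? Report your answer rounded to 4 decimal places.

0.4393

Likelihoods P(X=2 | ·): I: 0.166667; II: 0; III: 0.100457.
Posterior ∝ prior × likelihood. Numerator for I: 0.17·0.166667 = 0.0283333.
Normalizing constant: 0.17·0.166667 + 0.47·0 + 0.36·0.100457 = 0.064498.
P(I | observation) = 0.0283333 / 0.064498 = 0.43929.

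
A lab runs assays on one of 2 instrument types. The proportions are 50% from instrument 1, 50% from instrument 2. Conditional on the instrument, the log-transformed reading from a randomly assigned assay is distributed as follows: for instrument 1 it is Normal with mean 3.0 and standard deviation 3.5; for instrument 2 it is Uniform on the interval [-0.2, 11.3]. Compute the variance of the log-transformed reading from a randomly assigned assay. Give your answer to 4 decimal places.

13.2610

Per component, 1: μ=3, E[X²]=21.25; 2: μ=5.55, E[X²]=41.8233.
E[X] = 0.5·3 + 0.5·5.55 = 4.275.
E[X²] = 0.5·21.25 + 0.5·41.8233 = 31.5367.
Var(X) = E[X²] − (E[X])² = 31.5367 − 18.2756 = 13.261.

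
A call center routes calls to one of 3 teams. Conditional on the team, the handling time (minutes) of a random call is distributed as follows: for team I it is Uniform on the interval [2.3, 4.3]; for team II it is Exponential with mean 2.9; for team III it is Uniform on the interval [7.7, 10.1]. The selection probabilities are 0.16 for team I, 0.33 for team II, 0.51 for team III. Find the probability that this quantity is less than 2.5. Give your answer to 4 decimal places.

0.2066

Conditional on each team, P(X < 2.5): I: 0.1; II: 0.577713; III: 0.
By total probability, P(X < 2.5) = 0.16·0.1 + 0.33·0.577713 + 0.51·0 = 0.206645.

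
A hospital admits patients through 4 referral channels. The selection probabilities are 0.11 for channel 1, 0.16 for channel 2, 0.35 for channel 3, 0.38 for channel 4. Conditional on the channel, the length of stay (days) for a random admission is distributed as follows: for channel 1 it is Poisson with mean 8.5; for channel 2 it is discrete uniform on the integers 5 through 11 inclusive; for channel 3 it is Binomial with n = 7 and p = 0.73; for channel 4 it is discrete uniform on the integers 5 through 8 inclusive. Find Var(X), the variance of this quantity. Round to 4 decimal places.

Per component, 1: μ=8.5, E[X²]=80.75; 2: μ=8, E[X²]=68; 3: μ=5.11, E[X²]=27.4918; 4: μ=6.5, E[X²]=43.5.
E[X] = 0.11·8.5 + 0.16·8 + 0.35·5.11 + 0.38·6.5 = 6.4735.
E[X²] = 0.11·80.75 + 0.16·68 + 0.35·27.4918 + 0.38·43.5 = 45.9146.
Var(X) = E[X²] − (E[X])² = 45.9146 − 41.9062 = 4.00843.

4.0084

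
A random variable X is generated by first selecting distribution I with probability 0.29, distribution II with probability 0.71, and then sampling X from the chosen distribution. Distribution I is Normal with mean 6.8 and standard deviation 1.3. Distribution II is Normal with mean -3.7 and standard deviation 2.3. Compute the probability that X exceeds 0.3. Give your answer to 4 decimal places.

Conditional on each component, P(X > 0.3): I: 1; II: 0.0410059.
By total probability, P(X > 0.3) = 0.29·1 + 0.71·0.0410059 = 0.319114.

0.3191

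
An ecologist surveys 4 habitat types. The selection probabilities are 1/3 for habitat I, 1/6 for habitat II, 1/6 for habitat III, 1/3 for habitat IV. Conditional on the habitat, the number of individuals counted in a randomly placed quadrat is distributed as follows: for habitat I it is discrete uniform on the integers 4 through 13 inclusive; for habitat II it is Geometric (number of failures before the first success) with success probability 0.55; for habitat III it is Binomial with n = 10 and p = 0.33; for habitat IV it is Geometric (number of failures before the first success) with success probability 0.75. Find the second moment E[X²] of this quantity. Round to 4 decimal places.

29.5615

For each component E[X²] = Var + (mean)², giving I: 80.5; II: 2.15702; III: 13.101; IV: 0.555556.
Overall E[X²] = 0.333333·80.5 + 0.166667·2.15702 + 0.166667·13.101 + 0.333333·0.555556 = 29.5615.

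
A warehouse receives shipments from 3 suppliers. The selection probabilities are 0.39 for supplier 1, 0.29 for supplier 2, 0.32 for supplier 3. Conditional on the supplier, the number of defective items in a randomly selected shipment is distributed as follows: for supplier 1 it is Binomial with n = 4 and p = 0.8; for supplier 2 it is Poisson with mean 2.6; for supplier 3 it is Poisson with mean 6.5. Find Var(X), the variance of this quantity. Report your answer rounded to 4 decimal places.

Per component, 1: μ=3.2, E[X²]=10.88; 2: μ=2.6, E[X²]=9.36; 3: μ=6.5, E[X²]=48.75.
E[X] = 0.39·3.2 + 0.29·2.6 + 0.32·6.5 = 4.082.
E[X²] = 0.39·10.88 + 0.29·9.36 + 0.32·48.75 = 22.5576.
Var(X) = E[X²] − (E[X])² = 22.5576 − 16.6627 = 5.89488.

5.8949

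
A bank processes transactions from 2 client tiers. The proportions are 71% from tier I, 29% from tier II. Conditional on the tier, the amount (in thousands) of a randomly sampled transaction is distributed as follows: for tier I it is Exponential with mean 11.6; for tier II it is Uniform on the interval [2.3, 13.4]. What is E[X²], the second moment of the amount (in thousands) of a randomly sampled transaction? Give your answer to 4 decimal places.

For each component E[X²] = Var + (mean)², giving I: 269.12; II: 71.89.
Overall E[X²] = 0.71·269.12 + 0.29·71.89 = 211.923.

211.9233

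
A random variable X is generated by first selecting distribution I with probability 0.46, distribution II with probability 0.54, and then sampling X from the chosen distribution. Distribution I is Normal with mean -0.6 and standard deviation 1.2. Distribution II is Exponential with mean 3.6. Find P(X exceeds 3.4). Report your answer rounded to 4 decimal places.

Conditional on each component, P(X > 3.4): I: 0.00042906; II: 0.388896.
By total probability, P(X > 3.4) = 0.46·0.00042906 + 0.54·0.388896 = 0.210201.

0.2102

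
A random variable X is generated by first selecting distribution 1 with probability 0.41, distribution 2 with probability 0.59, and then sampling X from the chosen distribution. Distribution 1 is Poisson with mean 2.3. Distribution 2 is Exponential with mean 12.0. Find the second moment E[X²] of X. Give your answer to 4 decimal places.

For each component E[X²] = Var + (mean)², giving 1: 7.59; 2: 288.
Overall E[X²] = 0.41·7.59 + 0.59·288 = 173.032.

173.0319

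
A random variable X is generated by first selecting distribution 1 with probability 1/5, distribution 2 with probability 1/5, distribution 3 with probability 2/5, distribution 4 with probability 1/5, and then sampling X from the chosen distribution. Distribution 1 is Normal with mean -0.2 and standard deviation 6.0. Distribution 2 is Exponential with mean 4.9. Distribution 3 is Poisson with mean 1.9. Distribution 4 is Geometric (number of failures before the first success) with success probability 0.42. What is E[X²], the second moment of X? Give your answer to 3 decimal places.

For each component E[X²] = Var + (mean)², giving 1: 36.04; 2: 48.02; 3: 5.51; 4: 5.19501.
Overall E[X²] = 0.2·36.04 + 0.2·48.02 + 0.4·5.51 + 0.2·5.19501 = 20.055.

20.055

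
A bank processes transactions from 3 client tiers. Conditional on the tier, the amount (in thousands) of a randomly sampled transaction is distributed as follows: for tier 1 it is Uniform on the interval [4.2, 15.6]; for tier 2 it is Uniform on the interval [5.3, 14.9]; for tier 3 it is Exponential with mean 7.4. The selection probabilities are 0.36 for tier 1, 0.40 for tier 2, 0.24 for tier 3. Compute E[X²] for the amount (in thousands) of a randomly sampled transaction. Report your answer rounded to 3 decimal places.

109.343

For each component E[X²] = Var + (mean)², giving 1: 108.84; 2: 109.69; 3: 109.52.
Overall E[X²] = 0.36·108.84 + 0.4·109.69 + 0.24·109.52 = 109.343.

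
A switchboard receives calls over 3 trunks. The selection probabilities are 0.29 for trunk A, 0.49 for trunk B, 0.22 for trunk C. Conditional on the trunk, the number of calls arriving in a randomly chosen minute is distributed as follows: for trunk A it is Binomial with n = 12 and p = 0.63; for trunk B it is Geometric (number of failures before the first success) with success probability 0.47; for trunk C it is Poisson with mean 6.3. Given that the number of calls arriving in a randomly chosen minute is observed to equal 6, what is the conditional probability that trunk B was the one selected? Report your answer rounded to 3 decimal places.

Likelihoods P(X=6 | ·): A: 0.148226; B: 0.0104172; C: 0.159461.
Posterior ∝ prior × likelihood. Numerator for B: 0.49·0.0104172 = 0.00510445.
Normalizing constant: 0.29·0.148226 + 0.49·0.0104172 + 0.22·0.159461 = 0.0831716.
P(B | observation) = 0.00510445 / 0.0831716 = 0.0613725.

0.061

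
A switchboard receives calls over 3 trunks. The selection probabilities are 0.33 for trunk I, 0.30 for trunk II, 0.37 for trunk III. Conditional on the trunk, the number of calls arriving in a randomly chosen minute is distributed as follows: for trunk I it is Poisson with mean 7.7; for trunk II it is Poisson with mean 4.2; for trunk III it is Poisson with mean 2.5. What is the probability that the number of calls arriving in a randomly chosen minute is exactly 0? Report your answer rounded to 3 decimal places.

0.035

Conditional on each trunk, P(X = 0): I: 0.000452827; II: 0.0149956; III: 0.082085.
By total probability, P(X = 0) = 0.33·0.000452827 + 0.3·0.0149956 + 0.37·0.082085 = 0.0350196.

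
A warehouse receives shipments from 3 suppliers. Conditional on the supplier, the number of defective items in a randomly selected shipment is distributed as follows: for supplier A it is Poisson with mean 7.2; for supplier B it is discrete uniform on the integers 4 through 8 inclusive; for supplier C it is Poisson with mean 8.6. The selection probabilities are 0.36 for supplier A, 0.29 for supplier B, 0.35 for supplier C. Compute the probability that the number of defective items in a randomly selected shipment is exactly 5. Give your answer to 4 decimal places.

0.1266

Conditional on each supplier, P(X = 5): A: 0.120382; B: 0.2; C: 0.0721736.
By total probability, P(X = 5) = 0.36·0.120382 + 0.29·0.2 + 0.35·0.0721736 = 0.126598.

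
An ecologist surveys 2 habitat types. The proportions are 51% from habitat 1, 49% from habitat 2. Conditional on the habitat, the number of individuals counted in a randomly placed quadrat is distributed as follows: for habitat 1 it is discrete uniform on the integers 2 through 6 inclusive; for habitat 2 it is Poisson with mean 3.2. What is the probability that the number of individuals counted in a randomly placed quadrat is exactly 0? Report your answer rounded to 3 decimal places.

0.020

Conditional on each habitat, P(X = 0): 1: 0; 2: 0.0407622.
By total probability, P(X = 0) = 0.51·0 + 0.49·0.0407622 = 0.0199735.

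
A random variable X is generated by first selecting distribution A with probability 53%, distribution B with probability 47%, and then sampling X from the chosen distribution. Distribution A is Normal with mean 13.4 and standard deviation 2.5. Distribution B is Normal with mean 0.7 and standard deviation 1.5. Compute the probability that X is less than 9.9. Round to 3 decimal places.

0.513

Conditional on each component, P(X < 9.9): A: 0.0807567; B: 1.
By total probability, P(X < 9.9) = 0.53·0.0807567 + 0.47·1 = 0.512801.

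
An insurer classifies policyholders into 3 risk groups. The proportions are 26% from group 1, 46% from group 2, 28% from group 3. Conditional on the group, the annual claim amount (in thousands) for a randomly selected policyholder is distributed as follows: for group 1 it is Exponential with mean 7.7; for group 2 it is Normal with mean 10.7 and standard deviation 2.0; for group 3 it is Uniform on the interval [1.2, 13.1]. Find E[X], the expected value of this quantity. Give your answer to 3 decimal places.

Component means — 1: 7.7; 2: 10.7; 3: 7.15.
E[X] = 0.26·7.7 + 0.46·10.7 + 0.28·7.15 = 8.926.

8.926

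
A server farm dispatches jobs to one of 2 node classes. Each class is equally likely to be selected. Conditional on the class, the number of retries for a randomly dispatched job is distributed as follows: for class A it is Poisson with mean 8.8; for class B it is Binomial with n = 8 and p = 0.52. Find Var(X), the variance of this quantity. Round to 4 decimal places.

10.7808

Per component, A: μ=8.8, E[X²]=86.24; B: μ=4.16, E[X²]=19.3024.
E[X] = 0.5·8.8 + 0.5·4.16 = 6.48.
E[X²] = 0.5·86.24 + 0.5·19.3024 = 52.7712.
Var(X) = E[X²] − (E[X])² = 52.7712 − 41.9904 = 10.7808.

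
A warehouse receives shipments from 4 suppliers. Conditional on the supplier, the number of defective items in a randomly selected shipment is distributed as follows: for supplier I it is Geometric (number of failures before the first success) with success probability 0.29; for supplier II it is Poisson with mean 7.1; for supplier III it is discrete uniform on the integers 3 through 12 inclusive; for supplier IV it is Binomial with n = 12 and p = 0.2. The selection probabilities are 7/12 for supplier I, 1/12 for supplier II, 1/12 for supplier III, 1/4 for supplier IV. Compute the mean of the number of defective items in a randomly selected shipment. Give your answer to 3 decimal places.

Component means — I: 2.44828; II: 7.1; III: 7.5; IV: 2.4.
E[X] = 0.583333·2.44828 + 0.0833333·7.1 + 0.0833333·7.5 + 0.25·2.4 = 3.24483.

3.245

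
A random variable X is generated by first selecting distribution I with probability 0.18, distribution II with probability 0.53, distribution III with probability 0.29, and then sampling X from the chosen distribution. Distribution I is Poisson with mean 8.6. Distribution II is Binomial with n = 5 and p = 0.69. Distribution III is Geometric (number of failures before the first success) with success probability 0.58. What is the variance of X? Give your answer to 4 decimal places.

9.3871

Per component, I: μ=8.6, E[X²]=82.56; II: μ=3.45, E[X²]=12.972; III: μ=0.724138, E[X²]=1.77289.
E[X] = 0.18·8.6 + 0.53·3.45 + 0.29·0.724138 = 3.5865.
E[X²] = 0.18·82.56 + 0.53·12.972 + 0.29·1.77289 = 22.2501.
Var(X) = E[X²] − (E[X])² = 22.2501 − 12.863 = 9.38712.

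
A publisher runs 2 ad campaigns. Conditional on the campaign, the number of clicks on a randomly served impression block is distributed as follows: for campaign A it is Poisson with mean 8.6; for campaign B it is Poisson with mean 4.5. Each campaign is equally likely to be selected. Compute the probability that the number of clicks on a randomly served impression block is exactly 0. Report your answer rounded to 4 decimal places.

Conditional on each campaign, P(X = 0): A: 0.000184106; B: 0.011109.
By total probability, P(X = 0) = 0.5·0.000184106 + 0.5·0.011109 = 0.00564655.

0.0056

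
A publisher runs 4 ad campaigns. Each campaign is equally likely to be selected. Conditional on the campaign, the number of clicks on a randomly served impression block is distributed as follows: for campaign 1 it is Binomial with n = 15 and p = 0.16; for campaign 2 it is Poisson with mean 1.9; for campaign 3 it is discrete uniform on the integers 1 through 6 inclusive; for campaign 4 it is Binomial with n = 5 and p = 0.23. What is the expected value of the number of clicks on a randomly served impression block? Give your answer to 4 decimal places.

2.2375

Component means — 1: 2.4; 2: 1.9; 3: 3.5; 4: 1.15.
E[X] = 0.25·2.4 + 0.25·1.9 + 0.25·3.5 + 0.25·1.15 = 2.2375.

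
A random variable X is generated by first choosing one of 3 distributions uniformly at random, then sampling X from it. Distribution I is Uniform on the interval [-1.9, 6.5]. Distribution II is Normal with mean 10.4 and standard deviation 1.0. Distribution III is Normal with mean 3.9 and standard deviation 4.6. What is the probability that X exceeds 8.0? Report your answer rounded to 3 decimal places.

0.393

Conditional on each component, P(X > 8.0): I: 0; II: 0.991802; III: 0.186383.
By total probability, P(X > 8.0) = 0.333333·0 + 0.333333·0.991802 + 0.333333·0.186383 = 0.392728.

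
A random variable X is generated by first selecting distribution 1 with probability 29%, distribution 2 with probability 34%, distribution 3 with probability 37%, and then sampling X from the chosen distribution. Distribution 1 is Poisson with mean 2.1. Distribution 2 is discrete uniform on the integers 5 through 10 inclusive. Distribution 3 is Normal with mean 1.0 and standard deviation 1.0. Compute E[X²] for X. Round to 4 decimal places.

For each component E[X²] = Var + (mean)², giving 1: 6.51; 2: 59.1667; 3: 2.
Overall E[X²] = 0.29·6.51 + 0.34·59.1667 + 0.37·2 = 22.7446.

22.7446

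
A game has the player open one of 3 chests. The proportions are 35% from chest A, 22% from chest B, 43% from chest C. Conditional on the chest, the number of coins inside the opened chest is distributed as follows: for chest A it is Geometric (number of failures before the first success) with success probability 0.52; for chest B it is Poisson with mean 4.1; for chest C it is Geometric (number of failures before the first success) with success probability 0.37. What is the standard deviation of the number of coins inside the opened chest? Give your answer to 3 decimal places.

2.217

Per component, A: μ=0.923077, E[X²]=2.62722; B: μ=4.1, E[X²]=20.91; C: μ=1.7027, E[X²]=7.5011.
E[X] = 0.35·0.923077 + 0.22·4.1 + 0.43·1.7027 = 1.95724.
E[X²] = 0.35·2.62722 + 0.22·20.91 + 0.43·7.5011 = 8.7452.
Var(X) = E[X²] − (E[X])² = 8.7452 − 3.83078 = 4.91441.
SD(X) = √4.91441 = 2.21685.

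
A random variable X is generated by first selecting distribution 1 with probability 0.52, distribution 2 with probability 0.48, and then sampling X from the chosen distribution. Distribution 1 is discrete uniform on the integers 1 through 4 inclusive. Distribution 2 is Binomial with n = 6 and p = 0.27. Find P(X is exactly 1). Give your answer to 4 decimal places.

Conditional on each component, P(X = 1): 1: 0.25; 2: 0.335838.
By total probability, P(X = 1) = 0.52·0.25 + 0.48·0.335838 = 0.291202.

0.2912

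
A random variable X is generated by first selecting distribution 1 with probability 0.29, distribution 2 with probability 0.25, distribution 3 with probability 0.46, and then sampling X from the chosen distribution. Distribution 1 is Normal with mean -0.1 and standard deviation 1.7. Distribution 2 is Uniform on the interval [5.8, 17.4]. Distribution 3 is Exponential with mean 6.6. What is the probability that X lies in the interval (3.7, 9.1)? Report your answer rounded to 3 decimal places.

Conditional on each component, P(3.7 < X < 9.1): 1: 0.012699; 2: 0.284483; 3: 0.318979.
By total probability, P(3.7 < X < 9.1) = 0.29·0.012699 + 0.25·0.284483 + 0.46·0.318979 = 0.221534.

0.222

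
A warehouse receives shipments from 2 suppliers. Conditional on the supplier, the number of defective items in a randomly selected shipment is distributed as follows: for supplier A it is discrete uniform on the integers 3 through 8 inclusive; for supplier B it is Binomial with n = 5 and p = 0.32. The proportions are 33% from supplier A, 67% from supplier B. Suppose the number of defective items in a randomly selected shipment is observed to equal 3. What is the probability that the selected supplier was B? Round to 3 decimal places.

Likelihoods P(X=3 | ·): A: 0.166667; B: 0.151519.
Posterior ∝ prior × likelihood. Numerator for B: 0.67·0.151519 = 0.101518.
Normalizing constant: 0.33·0.166667 + 0.67·0.151519 = 0.156518.
P(B | observation) = 0.101518 / 0.156518 = 0.648602.

0.649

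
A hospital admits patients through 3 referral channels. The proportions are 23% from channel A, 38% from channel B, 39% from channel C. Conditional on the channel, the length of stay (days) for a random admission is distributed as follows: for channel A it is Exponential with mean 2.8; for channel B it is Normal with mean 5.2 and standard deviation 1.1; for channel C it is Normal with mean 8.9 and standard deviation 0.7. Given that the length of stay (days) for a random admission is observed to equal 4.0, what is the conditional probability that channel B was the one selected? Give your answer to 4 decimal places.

0.7943

Likelihoods f(4.0 | ·): A: 0.0855897; B: 0.20003; C: 1.30496e-11.
Posterior ∝ prior × likelihood. Numerator for B: 0.38·0.20003 = 0.0760112.
Normalizing constant: 0.23·0.0855897 + 0.38·0.20003 + 0.39·1.30496e-11 = 0.0956969.
P(B | observation) = 0.0760112 / 0.0956969 = 0.794292.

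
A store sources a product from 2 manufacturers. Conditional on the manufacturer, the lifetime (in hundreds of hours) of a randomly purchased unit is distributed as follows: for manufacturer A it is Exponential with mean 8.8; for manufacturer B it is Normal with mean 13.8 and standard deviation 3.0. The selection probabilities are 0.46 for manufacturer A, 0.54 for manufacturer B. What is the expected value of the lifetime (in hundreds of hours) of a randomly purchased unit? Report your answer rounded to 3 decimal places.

11.500

Component means — A: 8.8; B: 13.8.
E[X] = 0.46·8.8 + 0.54·13.8 = 11.5.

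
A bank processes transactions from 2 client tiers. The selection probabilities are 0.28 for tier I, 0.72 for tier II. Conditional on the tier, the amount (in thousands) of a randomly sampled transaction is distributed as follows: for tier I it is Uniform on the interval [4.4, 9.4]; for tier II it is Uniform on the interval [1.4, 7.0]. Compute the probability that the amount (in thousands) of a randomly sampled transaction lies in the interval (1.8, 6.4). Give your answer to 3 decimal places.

0.703

Conditional on each tier, P(1.8 < X < 6.4): I: 0.4; II: 0.821429.
By total probability, P(1.8 < X < 6.4) = 0.28·0.4 + 0.72·0.821429 = 0.703429.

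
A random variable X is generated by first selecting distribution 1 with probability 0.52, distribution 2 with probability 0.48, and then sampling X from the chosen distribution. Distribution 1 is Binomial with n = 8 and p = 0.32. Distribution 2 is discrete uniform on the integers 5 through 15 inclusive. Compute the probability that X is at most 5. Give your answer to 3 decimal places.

0.555

Conditional on each component, P(X ≤ 5): 1: 0.984119; 2: 0.0909091.
By total probability, P(X ≤ 5) = 0.52·0.984119 + 0.48·0.0909091 = 0.555378.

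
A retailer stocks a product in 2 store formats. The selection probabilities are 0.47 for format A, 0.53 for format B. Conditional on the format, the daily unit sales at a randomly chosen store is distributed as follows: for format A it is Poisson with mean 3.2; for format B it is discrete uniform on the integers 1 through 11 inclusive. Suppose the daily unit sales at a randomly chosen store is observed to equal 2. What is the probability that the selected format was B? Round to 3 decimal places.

Likelihoods P(X=2 | ·): A: 0.208702; B: 0.0909091.
Posterior ∝ prior × likelihood. Numerator for B: 0.53·0.0909091 = 0.0481818.
Normalizing constant: 0.47·0.208702 + 0.53·0.0909091 = 0.146272.
P(B | observation) = 0.0481818 / 0.146272 = 0.329399.

0.329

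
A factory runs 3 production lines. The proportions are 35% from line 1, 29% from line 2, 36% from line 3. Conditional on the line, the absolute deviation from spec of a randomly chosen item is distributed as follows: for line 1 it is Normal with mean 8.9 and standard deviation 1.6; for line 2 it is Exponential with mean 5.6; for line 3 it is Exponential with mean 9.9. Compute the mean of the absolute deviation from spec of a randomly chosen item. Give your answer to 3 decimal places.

Component means — 1: 8.9; 2: 5.6; 3: 9.9.
E[X] = 0.35·8.9 + 0.29·5.6 + 0.36·9.9 = 8.303.

8.303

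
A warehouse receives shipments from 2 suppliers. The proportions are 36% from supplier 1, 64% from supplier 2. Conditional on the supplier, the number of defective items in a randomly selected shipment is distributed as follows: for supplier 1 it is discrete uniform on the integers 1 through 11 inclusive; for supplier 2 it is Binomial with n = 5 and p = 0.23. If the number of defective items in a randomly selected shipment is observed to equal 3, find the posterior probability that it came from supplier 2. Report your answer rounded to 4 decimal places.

Likelihoods P(X=3 | ·): 1: 0.0909091; 2: 0.0721381.
Posterior ∝ prior × likelihood. Numerator for 2: 0.64·0.0721381 = 0.0461684.
Normalizing constant: 0.36·0.0909091 + 0.64·0.0721381 = 0.0788957.
P(2 | observation) = 0.0461684 / 0.0788957 = 0.585183.

0.5852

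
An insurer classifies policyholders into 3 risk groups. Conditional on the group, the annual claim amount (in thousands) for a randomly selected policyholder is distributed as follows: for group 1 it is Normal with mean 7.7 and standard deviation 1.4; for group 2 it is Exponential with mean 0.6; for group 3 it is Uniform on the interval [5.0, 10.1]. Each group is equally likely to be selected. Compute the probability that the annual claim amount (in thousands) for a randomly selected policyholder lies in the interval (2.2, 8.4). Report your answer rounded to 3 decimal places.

Conditional on each group, P(2.2 < X < 8.4): 1: 0.69142; 2: 0.0255607; 3: 0.666667.
By total probability, P(2.2 < X < 8.4) = 0.333333·0.69142 + 0.333333·0.0255607 + 0.333333·0.666667 = 0.461216.

0.461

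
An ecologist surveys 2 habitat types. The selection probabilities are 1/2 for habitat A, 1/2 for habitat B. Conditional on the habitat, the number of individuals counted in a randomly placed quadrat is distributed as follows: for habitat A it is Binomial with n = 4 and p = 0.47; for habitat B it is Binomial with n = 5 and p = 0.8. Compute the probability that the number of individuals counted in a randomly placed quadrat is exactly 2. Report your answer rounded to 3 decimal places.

Conditional on each habitat, P(X = 2): A: 0.372305; B: 0.0512.
By total probability, P(X = 2) = 0.5·0.372305 + 0.5·0.0512 = 0.211752.

0.212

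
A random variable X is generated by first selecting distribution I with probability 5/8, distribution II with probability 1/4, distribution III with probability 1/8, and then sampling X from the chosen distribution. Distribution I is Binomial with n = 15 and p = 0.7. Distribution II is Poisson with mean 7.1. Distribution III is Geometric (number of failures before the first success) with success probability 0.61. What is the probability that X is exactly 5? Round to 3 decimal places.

Conditional on each component, P(X = 5): I: 0.00298029; II: 0.124057; III: 0.00550368.
By total probability, P(X = 5) = 0.625·0.00298029 + 0.25·0.124057 + 0.125·0.00550368 = 0.0335648.

0.034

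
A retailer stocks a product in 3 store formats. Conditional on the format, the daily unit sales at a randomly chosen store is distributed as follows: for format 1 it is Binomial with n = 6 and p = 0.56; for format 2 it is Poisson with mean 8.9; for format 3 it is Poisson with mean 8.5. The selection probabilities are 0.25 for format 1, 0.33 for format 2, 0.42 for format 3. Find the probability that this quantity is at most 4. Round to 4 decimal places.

0.2565

Conditional on each format, P(X ≤ 4): 1: 0.823766; 2: 0.0584325; 3: 0.074364.
By total probability, P(X ≤ 4) = 0.25·0.823766 + 0.33·0.0584325 + 0.42·0.074364 = 0.256457.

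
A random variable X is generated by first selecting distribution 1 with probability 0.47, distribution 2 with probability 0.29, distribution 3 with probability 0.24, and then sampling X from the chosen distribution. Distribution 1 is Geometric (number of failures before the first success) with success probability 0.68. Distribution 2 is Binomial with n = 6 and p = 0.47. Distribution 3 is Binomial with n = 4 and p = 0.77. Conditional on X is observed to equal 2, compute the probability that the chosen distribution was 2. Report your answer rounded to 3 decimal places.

Likelihoods P(X=2 | ·): 1: 0.069632; 2: 0.261451; 3: 0.188186.
Posterior ∝ prior × likelihood. Numerator for 2: 0.29·0.261451 = 0.0758208.
Normalizing constant: 0.47·0.069632 + 0.29·0.261451 + 0.24·0.188186 = 0.153713.
P(2 | observation) = 0.0758208 / 0.153713 = 0.493263.

0.493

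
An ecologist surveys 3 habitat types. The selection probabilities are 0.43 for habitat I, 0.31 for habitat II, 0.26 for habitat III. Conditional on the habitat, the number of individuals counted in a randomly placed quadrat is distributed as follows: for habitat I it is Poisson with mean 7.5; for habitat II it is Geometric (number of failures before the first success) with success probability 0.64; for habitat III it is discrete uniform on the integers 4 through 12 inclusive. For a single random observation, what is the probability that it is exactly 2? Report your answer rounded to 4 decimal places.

Conditional on each habitat, P(X = 2): I: 0.0155555; II: 0.082944; III: 0.
By total probability, P(X = 2) = 0.43·0.0155555 + 0.31·0.082944 + 0.26·0 = 0.0324015.

0.0324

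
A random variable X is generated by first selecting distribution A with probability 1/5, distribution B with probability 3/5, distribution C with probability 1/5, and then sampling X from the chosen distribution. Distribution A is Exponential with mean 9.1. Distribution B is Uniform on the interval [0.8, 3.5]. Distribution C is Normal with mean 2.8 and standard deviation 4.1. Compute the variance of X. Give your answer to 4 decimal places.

27.7231

Per component, A: μ=9.1, E[X²]=165.62; B: μ=2.15, E[X²]=5.23; C: μ=2.8, E[X²]=24.65.
E[X] = 0.2·9.1 + 0.6·2.15 + 0.2·2.8 = 3.67.
E[X²] = 0.2·165.62 + 0.6·5.23 + 0.2·24.65 = 41.192.
Var(X) = E[X²] − (E[X])² = 41.192 − 13.4689 = 27.7231.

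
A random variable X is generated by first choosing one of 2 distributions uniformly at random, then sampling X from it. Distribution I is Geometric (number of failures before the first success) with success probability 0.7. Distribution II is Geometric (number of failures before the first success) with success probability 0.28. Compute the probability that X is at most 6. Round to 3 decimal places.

Conditional on each component, P(X ≤ 6): I: 0.999781; II: 0.899694.
By total probability, P(X ≤ 6) = 0.5·0.999781 + 0.5·0.899694 = 0.949738.

0.950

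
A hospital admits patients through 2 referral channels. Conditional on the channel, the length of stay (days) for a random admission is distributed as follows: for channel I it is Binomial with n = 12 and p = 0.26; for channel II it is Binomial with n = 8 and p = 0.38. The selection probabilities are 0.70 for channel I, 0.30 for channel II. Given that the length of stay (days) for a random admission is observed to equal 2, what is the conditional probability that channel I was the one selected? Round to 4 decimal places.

Likelihoods P(X=2 | ·): I: 0.219689; II: 0.229655.
Posterior ∝ prior × likelihood. Numerator for I: 0.7·0.219689 = 0.153782.
Normalizing constant: 0.7·0.219689 + 0.3·0.229655 = 0.222679.
P(I | observation) = 0.153782 / 0.222679 = 0.690601.

0.6906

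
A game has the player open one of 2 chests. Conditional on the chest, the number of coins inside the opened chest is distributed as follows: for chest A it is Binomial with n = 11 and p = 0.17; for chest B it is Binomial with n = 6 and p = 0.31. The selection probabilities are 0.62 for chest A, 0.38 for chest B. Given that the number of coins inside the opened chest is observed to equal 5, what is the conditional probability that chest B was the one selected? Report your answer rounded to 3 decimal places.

0.253

Likelihoods P(X=5 | ·): A: 0.0214464; B: 0.0118525.
Posterior ∝ prior × likelihood. Numerator for B: 0.38·0.0118525 = 0.00450394.
Normalizing constant: 0.62·0.0214464 + 0.38·0.0118525 = 0.0178007.
P(B | observation) = 0.00450394 / 0.0178007 = 0.25302.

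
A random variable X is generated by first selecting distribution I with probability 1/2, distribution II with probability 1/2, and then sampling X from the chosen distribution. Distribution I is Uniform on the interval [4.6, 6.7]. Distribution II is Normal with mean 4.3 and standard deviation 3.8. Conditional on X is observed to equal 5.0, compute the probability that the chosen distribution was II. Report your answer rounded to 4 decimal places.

Likelihoods f(5.0 | ·): I: 0.47619; II: 0.103219.
Posterior ∝ prior × likelihood. Numerator for II: 0.5·0.103219 = 0.0516093.
Normalizing constant: 0.5·0.47619 + 0.5·0.103219 = 0.289705.
P(II | observation) = 0.0516093 / 0.289705 = 0.178145.

0.1781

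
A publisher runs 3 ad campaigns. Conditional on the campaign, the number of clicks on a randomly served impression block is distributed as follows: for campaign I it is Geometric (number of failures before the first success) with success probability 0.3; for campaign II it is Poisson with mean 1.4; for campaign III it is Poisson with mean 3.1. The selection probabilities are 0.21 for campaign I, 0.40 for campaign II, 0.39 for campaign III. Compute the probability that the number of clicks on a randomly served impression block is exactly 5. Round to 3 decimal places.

0.057

Conditional on each campaign, P(X = 5): I: 0.050421; II: 0.0110521; III: 0.107477.
By total probability, P(X = 5) = 0.21·0.050421 + 0.4·0.0110521 + 0.39·0.107477 = 0.0569252.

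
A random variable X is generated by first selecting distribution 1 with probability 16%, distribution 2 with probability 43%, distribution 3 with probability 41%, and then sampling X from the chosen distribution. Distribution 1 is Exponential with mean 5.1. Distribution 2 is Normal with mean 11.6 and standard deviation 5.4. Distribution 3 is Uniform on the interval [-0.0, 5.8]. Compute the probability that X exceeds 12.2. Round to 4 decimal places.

Conditional on each component, P(X > 12.2): 1: 0.0914323; 2: 0.455764; 3: 0.
By total probability, P(X > 12.2) = 0.16·0.0914323 + 0.43·0.455764 + 0.41·0 = 0.210608.

0.2106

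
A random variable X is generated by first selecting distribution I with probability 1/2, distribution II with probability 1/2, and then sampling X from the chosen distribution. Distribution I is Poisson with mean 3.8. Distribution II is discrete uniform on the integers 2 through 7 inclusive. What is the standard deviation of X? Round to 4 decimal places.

1.8657

Per component, I: μ=3.8, E[X²]=18.24; II: μ=4.5, E[X²]=23.1667.
E[X] = 0.5·3.8 + 0.5·4.5 = 4.15.
E[X²] = 0.5·18.24 + 0.5·23.1667 = 20.7033.
Var(X) = E[X²] − (E[X])² = 20.7033 − 17.2225 = 3.48083.
SD(X) = √3.48083 = 1.8657.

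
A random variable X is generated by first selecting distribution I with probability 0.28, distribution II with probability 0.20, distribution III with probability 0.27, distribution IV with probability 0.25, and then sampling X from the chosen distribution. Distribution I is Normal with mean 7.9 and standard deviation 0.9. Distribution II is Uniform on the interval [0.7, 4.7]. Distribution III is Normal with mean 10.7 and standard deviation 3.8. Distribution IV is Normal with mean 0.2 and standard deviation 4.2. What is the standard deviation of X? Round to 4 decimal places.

Per component, I: μ=7.9, E[X²]=63.22; II: μ=2.7, E[X²]=8.62333; III: μ=10.7, E[X²]=128.93; IV: μ=0.2, E[X²]=17.68.
E[X] = 0.28·7.9 + 0.2·2.7 + 0.27·10.7 + 0.25·0.2 = 5.691.
E[X²] = 0.28·63.22 + 0.2·8.62333 + 0.27·128.93 + 0.25·17.68 = 58.6574.
Var(X) = E[X²] − (E[X])² = 58.6574 − 32.3875 = 26.2699.
SD(X) = √26.2699 = 5.12542.

5.1254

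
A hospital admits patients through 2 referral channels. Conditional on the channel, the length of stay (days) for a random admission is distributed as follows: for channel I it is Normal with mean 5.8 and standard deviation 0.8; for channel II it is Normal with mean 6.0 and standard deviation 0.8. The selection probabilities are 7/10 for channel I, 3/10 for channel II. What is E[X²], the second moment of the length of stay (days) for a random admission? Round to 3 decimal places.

For each component E[X²] = Var + (mean)², giving I: 34.28; II: 36.64.
Overall E[X²] = 0.7·34.28 + 0.3·36.64 = 34.988.

34.988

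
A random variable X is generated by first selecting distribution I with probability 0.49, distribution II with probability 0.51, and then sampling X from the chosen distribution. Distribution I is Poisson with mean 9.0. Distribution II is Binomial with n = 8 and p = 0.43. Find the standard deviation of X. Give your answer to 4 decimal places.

3.6243

Per component, I: μ=9, E[X²]=90; II: μ=3.44, E[X²]=13.7944.
E[X] = 0.49·9 + 0.51·3.44 = 6.1644.
E[X²] = 0.49·90 + 0.51·13.7944 = 51.1351.
Var(X) = E[X²] − (E[X])² = 51.1351 − 37.9998 = 13.1353.
SD(X) = √13.1353 = 3.62427.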